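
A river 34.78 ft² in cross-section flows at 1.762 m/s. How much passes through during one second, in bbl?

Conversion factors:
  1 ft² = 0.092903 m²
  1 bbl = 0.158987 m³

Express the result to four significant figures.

35.81 bbl

34.78 ft² × 0.092903 → 3.23117 m²
V = v × A × t = 1.762 m/s × 3.23117 m² × 1 s = 5.69332 m³
5.69332 m³ ÷ (0.158987 m³/bbl) = 35.81 bbl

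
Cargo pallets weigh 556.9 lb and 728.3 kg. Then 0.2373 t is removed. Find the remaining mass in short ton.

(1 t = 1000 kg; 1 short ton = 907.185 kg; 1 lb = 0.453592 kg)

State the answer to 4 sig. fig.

0.8197 short ton

556.9 lb × 0.453592 = 252.605 kg
728.3 kg (already kg)
0.2373 t × 1000 = 237.3 kg
Net: 252.605 + 728.3 − 237.3 = 743.605 kg
In short ton: 743.605 / 907.185 = 0.819684 short ton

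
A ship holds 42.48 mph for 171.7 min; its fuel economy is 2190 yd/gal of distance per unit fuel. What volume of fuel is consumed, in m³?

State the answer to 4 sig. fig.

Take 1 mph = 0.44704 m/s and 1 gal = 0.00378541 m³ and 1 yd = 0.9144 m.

42.48 mph → 18.9903 m/s
171.7 min → 10302 s
d = v × t = 18.9903 × 10302 = 195638 m
2190 yd/gal → 529014 m/m³
V = d / (distance per unit fuel) = 195638 / 529014 = 0.369816 m³

0.3698 m³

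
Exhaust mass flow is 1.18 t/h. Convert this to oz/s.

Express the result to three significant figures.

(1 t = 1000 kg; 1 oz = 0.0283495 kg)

1.18 t/h × 1000 kg/t ÷ 3600 s/h = 0.327778 kg/s
0.327778 kg/s ÷ 0.0283495 kg/oz = 11.562 oz/s

11.6 oz/s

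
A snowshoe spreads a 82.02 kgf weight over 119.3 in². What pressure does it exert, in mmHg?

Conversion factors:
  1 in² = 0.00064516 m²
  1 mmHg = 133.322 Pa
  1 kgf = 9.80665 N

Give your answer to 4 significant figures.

82.02 kgf × 9.80665 = 804.341 N
119.3 in² × 0.00064516 = 0.0769676 m²
P = F / A = 804.341 N / 0.0769676 m² = 10450.4 Pa
10450.4 Pa ÷ (133.322 Pa/mmHg) = 78.3847 mmHg

78.38 mmHg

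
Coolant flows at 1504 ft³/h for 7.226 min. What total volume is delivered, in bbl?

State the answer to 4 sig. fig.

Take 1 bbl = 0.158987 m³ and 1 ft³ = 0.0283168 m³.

32.26 bbl

1504 ft³/h → 0.0118301 m³/s
7.226 min → 433.56 s
V = Q × t = 0.0118301 × 433.56 = 5.12906 m³
In bbl: 5.12906 / 0.158987 = 32.2609 bbl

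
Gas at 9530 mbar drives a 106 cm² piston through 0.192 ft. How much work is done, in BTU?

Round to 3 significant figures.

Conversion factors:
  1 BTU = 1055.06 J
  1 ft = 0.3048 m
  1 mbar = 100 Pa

0.560 BTU

9530 mbar → 953000 Pa
106 cm² → 0.0106 m²
F = P × A = 953000 × 0.0106 = 10101.8 N
0.192 ft → 0.0585216 m
W = F × d = 10101.8 × 0.0585216 = 591.173 J
In BTU: 591.173 / 1055.06 = 0.560322 BTU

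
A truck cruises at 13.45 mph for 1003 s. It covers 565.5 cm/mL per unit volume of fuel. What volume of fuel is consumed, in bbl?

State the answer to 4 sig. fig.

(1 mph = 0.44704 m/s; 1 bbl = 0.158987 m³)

0.006708 bbl

13.45 mph → 6.01269 m/s
d = v × t = 6.01269 × 1003 = 6030.73 m
565.5 cm/mL → 5.655×10⁶ m/m³
V = d / (distance per unit fuel) = 6030.73 / 5.655×10⁶ = 0.00106644 m³
In bbl: 0.00106644 / 0.158987 = 0.00670772 bbl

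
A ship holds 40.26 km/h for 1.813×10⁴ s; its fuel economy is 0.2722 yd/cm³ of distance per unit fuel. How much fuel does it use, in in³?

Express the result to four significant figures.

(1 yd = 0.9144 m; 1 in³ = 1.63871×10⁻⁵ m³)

4.971×10⁴ in³

40.26 km/h → 11.1833 m/s
d = v × t = 11.1833 × 18130 = 202753 m
0.2722 yd/cm³ → 248900 m/m³
V = d / (distance per unit fuel) = 202753 / 248900 = 0.814596 m³
In in³: 0.814596 / 1.63871×10⁻⁵ = 49709.6 in³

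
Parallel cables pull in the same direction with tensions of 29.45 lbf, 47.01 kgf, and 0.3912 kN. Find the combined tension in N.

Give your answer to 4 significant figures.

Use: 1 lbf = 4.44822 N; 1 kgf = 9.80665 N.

983.2 N

29.45 lbf × 4.44822 → 131 N
47.01 kgf × 9.80665 → 461.011 N
0.3912 kN × 1000 → 391.2 N
Combined: 131 + 461.011 + 391.2 = 983.211 N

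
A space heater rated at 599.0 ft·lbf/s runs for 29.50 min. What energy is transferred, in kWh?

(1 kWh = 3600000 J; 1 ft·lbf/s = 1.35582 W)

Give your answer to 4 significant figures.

599.0 ft·lbf/s × 1.35582 → 812.136 W
29.50 min × 60 → 1770 s
E = P × t = 812.136 W × 1770 s = 1.43748×10⁶ J
1.43748×10⁶ J ÷ (3600000 J/kWh) = 0.3993 kWh

0.3993 kWh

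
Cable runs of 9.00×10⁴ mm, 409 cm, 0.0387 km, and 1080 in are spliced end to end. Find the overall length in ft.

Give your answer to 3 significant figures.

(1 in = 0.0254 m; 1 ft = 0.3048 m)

526 ft

9.00×10⁴ mm × 0.001 = 90 m
409 cm × 0.01 = 4.09 m
0.0387 km × 1000 = 38.7 m
1080 in × 0.0254 = 27.432 m
Total: 90 + 4.09 + 38.7 + 27.432 = 160.222 m
In ft: 160.222 / 0.3048 = 525.663 ft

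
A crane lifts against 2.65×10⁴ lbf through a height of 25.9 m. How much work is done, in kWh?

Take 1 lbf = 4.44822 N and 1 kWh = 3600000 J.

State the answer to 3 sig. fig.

2.65×10⁴ lbf × 4.44822 → 117878 N
W = F × d = 117878 N × 25.9 m = 3.05304×10⁶ J
3.05304×10⁶ J ÷ (3600000 J/kWh) = 0.848067 kWh

0.848 kWh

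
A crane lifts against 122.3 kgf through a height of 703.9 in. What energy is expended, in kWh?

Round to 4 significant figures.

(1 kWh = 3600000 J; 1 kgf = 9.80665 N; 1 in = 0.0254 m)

122.3 kgf × 9.80665 → 1199.35 N
703.9 in × 0.0254 → 17.8791 m
W = F × d = 1199.35 N × 17.8791 m = 21443.3 J
21443.3 J ÷ (3600000 J/kWh) = 0.00595647 kWh

0.005956 kWh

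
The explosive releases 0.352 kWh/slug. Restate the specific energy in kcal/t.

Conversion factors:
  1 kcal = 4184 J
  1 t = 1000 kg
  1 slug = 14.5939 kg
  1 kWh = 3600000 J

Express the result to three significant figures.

2.08×10⁴ kcal/t

0.352 kWh/slug × 3600000 J/kWh ÷ 14.5939 kg/slug = 86830.8 J/kg
86830.8 J/kg ÷ 4184 J/kcal × 1000 kg/t = 20753.1 kcal/t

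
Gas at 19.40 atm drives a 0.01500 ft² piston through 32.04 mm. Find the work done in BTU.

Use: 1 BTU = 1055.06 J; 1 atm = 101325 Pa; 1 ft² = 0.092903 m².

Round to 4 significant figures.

19.40 atm → 1.9657×10⁶ Pa
0.01500 ft² → 0.00139354 m²
F = P × A = 1.9657×10⁶ × 0.00139354 = 2739.28 N
32.04 mm → 0.03204 m
W = F × d = 2739.28 × 0.03204 = 87.7665 J
In BTU: 87.7665 / 1055.06 = 0.0831863 BTU

0.08319 BTU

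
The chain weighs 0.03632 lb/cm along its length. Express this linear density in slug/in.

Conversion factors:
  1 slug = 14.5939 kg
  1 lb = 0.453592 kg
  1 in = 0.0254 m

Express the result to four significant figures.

0.002867 slug/in

0.03632 lb/cm × 0.453592 kg/lb ÷ 0.01 m/cm = 1.64745 kg/m
1.64745 kg/m ÷ 14.5939 kg/slug × 0.0254 m/in = 0.00286731 slug/in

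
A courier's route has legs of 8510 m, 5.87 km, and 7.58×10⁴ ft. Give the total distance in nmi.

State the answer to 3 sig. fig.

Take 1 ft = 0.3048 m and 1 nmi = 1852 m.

20.2 nmi

8510 m (already m)
5.87 km × 1000 = 5870 m
7.58×10⁴ ft × 0.3048 = 23103.8 m
Sum: 8510 + 5870 + 23103.8 = 37483.8 m
In nmi: 37483.8 / 1852 = 20.2396 nmi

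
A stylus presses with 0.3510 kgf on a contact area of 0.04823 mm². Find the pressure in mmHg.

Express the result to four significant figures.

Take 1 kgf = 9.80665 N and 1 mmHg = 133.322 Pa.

0.3510 kgf × 9.80665 = 3.44213 N
0.04823 mm² × 10⁻⁶ = 4.823×10⁻⁸ m²
P = F / A = 3.44213 N / 4.823×10⁻⁸ m² = 7.13691×10⁷ Pa
7.13691×10⁷ Pa ÷ (133.322 Pa/mmHg) = 535314 mmHg

5.353×10⁵ mmHg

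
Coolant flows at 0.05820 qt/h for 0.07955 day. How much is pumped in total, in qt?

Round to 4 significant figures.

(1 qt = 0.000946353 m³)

0.1111 qt

0.05820 qt/h → 1.52994×10⁻⁸ m³/s
0.07955 day → 6873.12 s
V = Q × t = 1.52994×10⁻⁸ × 6873.12 = 1.05155×10⁻⁴ m³
In qt: 1.05155×10⁻⁴ / 0.000946353 = 0.111116 qt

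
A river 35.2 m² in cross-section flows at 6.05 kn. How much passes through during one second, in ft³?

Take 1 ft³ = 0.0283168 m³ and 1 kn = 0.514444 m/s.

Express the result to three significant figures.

3870 ft³

6.05 kn × 0.514444 → 3.11239 m/s
V = v × A × t = 3.11239 m/s × 35.2 m² × 1 s = 109.556 m³
109.556 m³ ÷ (0.0283168 m³/ft³) = 3868.94 ft³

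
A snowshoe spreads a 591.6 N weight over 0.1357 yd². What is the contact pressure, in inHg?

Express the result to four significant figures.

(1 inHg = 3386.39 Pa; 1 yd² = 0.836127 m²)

1.540 inHg

0.1357 yd² × 0.836127 → 0.113462 m²
P = F / A = 591.6 N / 0.113462 m² = 5214.08 Pa
5214.08 Pa ÷ (3386.39 Pa/inHg) = 1.53972 inHg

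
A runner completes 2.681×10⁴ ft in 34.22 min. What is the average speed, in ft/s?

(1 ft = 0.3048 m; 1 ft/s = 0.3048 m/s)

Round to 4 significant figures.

13.06 ft/s

2.681×10⁴ ft × 0.3048 → 8171.69 m
34.22 min × 60 → 2053.2 s
v = d / t = 8171.69 m / 2053.2 s = 3.97998 m/s
3.97998 m/s ÷ (0.3048 m/s/ft/s) = 13.0577 ft/s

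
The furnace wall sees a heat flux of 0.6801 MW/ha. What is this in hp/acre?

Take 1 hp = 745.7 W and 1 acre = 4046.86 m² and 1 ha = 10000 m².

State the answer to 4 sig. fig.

369.1 hp/acre

0.6801 MW/ha × 1000000 W/MW ÷ 10000 m²/ha = 68.01 W/m²
68.01 W/m² ÷ 745.7 W/hp × 4046.86 m²/acre = 369.085 hp/acre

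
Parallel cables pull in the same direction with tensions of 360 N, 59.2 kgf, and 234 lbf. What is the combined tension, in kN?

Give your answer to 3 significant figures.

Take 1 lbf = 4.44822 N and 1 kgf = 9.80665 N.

1.98 kN

360 N (already N)
59.2 kgf × 9.80665 = 580.554 N
234 lbf × 4.44822 = 1040.88 N
Sum: 360 + 580.554 + 1040.88 = 1981.43 N
In kN: 1981.43 / 1000 = 1.98143 kN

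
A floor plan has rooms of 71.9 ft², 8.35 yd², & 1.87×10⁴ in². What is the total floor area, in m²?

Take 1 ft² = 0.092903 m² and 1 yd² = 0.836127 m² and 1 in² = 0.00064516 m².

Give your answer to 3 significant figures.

25.7 m²

71.9 ft² × 0.092903 = 6.67973 m²
8.35 yd² × 0.836127 = 6.98166 m²
1.87×10⁴ in² × 0.00064516 = 12.0645 m²
Sum: 6.67973 + 6.98166 + 12.0645 = 25.7259 m²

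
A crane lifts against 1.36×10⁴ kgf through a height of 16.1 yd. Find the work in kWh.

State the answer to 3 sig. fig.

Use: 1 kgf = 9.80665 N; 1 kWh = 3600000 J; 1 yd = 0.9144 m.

0.545 kWh

1.36×10⁴ kgf × 9.80665 = 133370 N
16.1 yd × 0.9144 = 14.7218 m
W = F × d = 133370 N × 14.7218 m = 1.96345×10⁶ J
1.96345×10⁶ J ÷ (3600000 J/kWh) = 0.545403 kWh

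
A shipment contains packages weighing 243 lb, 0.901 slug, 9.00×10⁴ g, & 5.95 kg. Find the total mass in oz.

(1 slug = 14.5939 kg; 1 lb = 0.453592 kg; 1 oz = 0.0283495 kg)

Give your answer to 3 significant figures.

243 lb × 0.453592 → 110.223 kg
0.901 slug × 14.5939 → 13.1491 kg
9.00×10⁴ g × 0.001 → 90 kg
5.95 kg (already kg)
Total: 110.223 + 13.1491 + 90 + 5.95 = 219.322 kg
In oz: 219.322 / 0.0283495 = 7736.36 oz

7740 oz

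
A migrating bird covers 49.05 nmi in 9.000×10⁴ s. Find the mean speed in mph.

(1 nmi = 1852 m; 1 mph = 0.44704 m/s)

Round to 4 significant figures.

2.258 mph

49.05 nmi × 1852 → 90840.6 m
v = d / t = 90840.6 m / 90000 s = 1.00934 m/s
1.00934 m/s ÷ (0.44704 m/s/mph) = 2.25783 mph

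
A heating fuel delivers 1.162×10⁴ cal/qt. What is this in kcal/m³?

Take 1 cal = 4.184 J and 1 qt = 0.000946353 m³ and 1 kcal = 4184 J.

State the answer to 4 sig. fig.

1.162×10⁴ cal/qt × 4.184 J/cal ÷ 0.000946353 m³/qt = 5.13741×10⁷ J/m³
5.13741×10⁷ J/m³ ÷ 4184 J/kcal = 12278.7 kcal/m³

1.228×10⁴ kcal/m³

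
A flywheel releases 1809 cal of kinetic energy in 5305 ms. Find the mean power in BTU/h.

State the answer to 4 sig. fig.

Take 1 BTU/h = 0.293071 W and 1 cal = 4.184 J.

4868 BTU/h

1809 cal × 4.184 = 7568.86 J
5305 ms × 0.001 = 5.305 s
P = E / t = 7568.86 J / 5.305 s = 1426.74 W
1426.74 W ÷ (0.293071 W/BTU/h) = 4868.24 BTU/h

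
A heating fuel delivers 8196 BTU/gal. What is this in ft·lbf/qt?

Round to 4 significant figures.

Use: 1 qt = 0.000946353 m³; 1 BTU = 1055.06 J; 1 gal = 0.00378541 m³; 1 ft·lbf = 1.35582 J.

8196 BTU/gal × 1055.06 J/BTU ÷ 0.00378541 m³/gal = 2.28437×10⁹ J/m³
2.28437×10⁹ J/m³ ÷ 1.35582 J/ft·lbf × 0.000946353 m³/qt = 1.59447×10⁶ ft·lbf/qt

1.594×10⁶ ft·lbf/qt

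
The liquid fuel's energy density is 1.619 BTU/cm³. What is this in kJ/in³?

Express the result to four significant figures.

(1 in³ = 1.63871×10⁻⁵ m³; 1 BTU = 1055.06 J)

27.99 kJ/in³

1.619 BTU/cm³ × 1055.06 J/BTU ÷ 10⁻⁶ m³/cm³ = 1.70814×10⁹ J/m³
1.70814×10⁹ J/m³ ÷ 1000 J/kJ × 1.63871×10⁻⁵ m³/in³ = 27.9915 kJ/in³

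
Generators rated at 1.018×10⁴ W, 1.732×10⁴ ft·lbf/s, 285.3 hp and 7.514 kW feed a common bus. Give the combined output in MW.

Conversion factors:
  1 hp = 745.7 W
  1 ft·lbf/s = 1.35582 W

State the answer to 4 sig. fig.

1.018×10⁴ W (already W)
1.732×10⁴ ft·lbf/s × 1.35582 = 23482.8 W
285.3 hp × 745.7 = 212748 W
7.514 kW × 1000 = 7514 W
Total: 10180 + 23482.8 + 212748 + 7514 = 253925 W
In MW: 253925 / 1000000 = 0.253925 MW

0.2539 MW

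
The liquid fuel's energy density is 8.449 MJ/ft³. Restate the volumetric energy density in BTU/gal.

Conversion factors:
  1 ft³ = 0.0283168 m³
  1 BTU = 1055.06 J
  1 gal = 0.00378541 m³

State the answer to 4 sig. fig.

1071 BTU/gal

8.449 MJ/ft³ × 1000000 J/MJ ÷ 0.0283168 m³/ft³ = 2.98374×10⁸ J/m³
2.98374×10⁸ J/m³ ÷ 1055.06 J/BTU × 0.00378541 m³/gal = 1070.52 BTU/gal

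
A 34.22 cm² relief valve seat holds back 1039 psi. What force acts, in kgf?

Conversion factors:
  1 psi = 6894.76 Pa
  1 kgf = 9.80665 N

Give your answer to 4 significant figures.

2500 kgf

1039 psi × 6894.76 → 7.16366×10⁶ Pa
34.22 cm² × 0.0001 → 0.003422 m²
F = P × A = 7.16366×10⁶ Pa × 0.003422 m² = 24514 N
24514 N ÷ (9.80665 N/kgf) = 2499.73 kgf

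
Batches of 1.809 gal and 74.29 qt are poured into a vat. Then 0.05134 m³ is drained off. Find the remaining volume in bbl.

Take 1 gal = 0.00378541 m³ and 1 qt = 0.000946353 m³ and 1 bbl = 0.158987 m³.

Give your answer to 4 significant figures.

1.809 gal × 0.00378541 → 0.00684781 m³
74.29 qt × 0.000946353 → 0.0703046 m³
0.05134 m³ (already m³)
Sum: 0.00684781 + 0.0703046 − 0.05134 = 0.0258124 m³
In bbl: 0.0258124 / 0.158987 = 0.162355 bbl

0.1624 bbl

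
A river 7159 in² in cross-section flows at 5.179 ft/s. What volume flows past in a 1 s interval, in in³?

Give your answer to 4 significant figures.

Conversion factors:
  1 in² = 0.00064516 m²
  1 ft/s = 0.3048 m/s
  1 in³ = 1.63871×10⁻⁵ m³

5.179 ft/s × 0.3048 → 1.57856 m/s
7159 in² × 0.00064516 → 4.6187 m²
V = v × A × t = 1.57856 m/s × 4.6187 m² × 1 s = 7.2909 m³
7.2909 m³ ÷ (1.63871×10⁻⁵ m³/in³) = 444917 in³

4.449×10⁵ in³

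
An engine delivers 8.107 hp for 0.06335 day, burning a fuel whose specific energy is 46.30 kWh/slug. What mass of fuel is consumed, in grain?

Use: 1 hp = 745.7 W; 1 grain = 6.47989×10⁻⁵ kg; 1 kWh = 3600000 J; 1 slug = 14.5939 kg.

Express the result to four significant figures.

4.471×10⁴ grain

8.107 hp → 6045.39 W
0.06335 day → 5473.44 s
E = P × t = 6045.39 × 5473.44 = 3.30891×10⁷ J
46.30 kWh/slug → 1.14212×10⁷ J/kg
m = E / e_s = 3.30891×10⁷ / 1.14212×10⁷ = 2.89716 kg
In grain: 2.89716 / 6.47989×10⁻⁵ = 44710 grain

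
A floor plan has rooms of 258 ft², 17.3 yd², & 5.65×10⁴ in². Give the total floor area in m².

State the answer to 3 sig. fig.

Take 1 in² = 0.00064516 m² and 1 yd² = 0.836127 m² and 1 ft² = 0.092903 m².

74.9 m²

258 ft² × 0.092903 = 23.969 m²
17.3 yd² × 0.836127 = 14.465 m²
5.65×10⁴ in² × 0.00064516 = 36.4515 m²
Sum: 23.969 + 14.465 + 36.4515 = 74.8855 m²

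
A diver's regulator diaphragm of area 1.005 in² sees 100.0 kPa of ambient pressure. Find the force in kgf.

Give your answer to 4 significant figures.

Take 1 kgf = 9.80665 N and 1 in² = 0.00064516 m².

100.0 kPa × 1000 → 100000 Pa
1.005 in² × 0.00064516 → 6.48386×10⁻⁴ m²
F = P × A = 100000 Pa × 6.48386×10⁻⁴ m² = 64.8386 N
64.8386 N ÷ (9.80665 N/kgf) = 6.6117 kgf

6.612 kgf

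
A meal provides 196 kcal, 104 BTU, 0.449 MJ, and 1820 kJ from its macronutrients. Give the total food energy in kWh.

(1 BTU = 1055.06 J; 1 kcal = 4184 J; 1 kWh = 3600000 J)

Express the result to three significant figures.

0.889 kWh

196 kcal × 4184 = 820064 J
104 BTU × 1055.06 = 109726 J
0.449 MJ × 1000000 = 449000 J
1820 kJ × 1000 = 1.82×10⁶ J
Sum: 820064 + 109726 + 449000 + 1.82×10⁶ = 3.19879×10⁶ J
In kWh: 3.19879×10⁶ / 3600000 = 0.888553 kWh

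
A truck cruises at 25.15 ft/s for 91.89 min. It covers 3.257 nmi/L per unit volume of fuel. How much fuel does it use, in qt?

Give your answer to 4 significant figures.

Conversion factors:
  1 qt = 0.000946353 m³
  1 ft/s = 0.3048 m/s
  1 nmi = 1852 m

25.15 ft/s → 7.66572 m/s
91.89 min → 5513.4 s
d = v × t = 7.66572 × 5513.4 = 42264.2 m
3.257 nmi/L → 6.03196×10⁶ m/m³
V = d / (distance per unit fuel) = 42264.2 / 6.03196×10⁶ = 0.00700671 m³
In qt: 0.00700671 / 0.000946353 = 7.40391 qt

7.404 qt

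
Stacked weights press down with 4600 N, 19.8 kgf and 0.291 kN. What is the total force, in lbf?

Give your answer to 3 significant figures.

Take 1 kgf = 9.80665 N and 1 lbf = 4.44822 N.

4600 N (already N)
19.8 kgf × 9.80665 → 194.172 N
0.291 kN × 1000 → 291 N
Combined: 4600 + 194.172 + 291 = 5085.17 N
In lbf: 5085.17 / 4.44822 = 1143.19 lbf

1140 lbf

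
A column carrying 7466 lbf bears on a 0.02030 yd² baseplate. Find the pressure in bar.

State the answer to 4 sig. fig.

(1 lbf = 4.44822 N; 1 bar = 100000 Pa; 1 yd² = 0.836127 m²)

7466 lbf × 4.44822 = 33210.4 N
0.02030 yd² × 0.836127 = 0.0169734 m²
P = F / A = 33210.4 N / 0.0169734 m² = 1.95661×10⁶ Pa
1.95661×10⁶ Pa ÷ (100000 Pa/bar) = 19.5661 bar

19.57 bar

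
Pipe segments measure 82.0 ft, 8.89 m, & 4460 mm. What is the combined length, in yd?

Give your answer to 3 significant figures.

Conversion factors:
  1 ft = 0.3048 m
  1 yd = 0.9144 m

41.9 yd

82.0 ft × 0.3048 = 24.9936 m
8.89 m (already m)
4460 mm × 0.001 = 4.46 m
Total: 24.9936 + 8.89 + 4.46 = 38.3436 m
In yd: 38.3436 / 0.9144 = 41.9331 yd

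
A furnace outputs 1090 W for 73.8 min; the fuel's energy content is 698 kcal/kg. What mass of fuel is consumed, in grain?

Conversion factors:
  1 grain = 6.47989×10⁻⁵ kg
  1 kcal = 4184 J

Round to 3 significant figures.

2.55×10⁴ grain

73.8 min → 4428 s
E = P × t = 1090 × 4428 = 4.82652×10⁶ J
698 kcal/kg → 2.92043×10⁶ J/kg
m = E / e_s = 4.82652×10⁶ / 2.92043×10⁶ = 1.65267 kg
In grain: 1.65267 / 6.47989×10⁻⁵ = 25504.6 grain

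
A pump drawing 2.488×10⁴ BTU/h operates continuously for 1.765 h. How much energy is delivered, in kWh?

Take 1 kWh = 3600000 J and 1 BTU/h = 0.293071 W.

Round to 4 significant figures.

2.488×10⁴ BTU/h × 0.293071 → 7291.61 W
1.765 h × 3600 → 6354 s
E = P × t = 7291.61 W × 6354 s = 4.63309×10⁷ J
4.63309×10⁷ J ÷ (3600000 J/kWh) = 12.8697 kWh

12.87 kWh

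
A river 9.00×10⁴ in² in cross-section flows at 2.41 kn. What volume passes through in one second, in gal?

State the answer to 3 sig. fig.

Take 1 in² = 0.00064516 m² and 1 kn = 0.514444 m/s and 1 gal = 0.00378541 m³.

2.41 kn × 0.514444 → 1.23981 m/s
9.00×10⁴ in² × 0.00064516 → 58.0644 m²
V = v × A × t = 1.23981 m/s × 58.0644 m² × 1 s = 71.9888 m³
71.9888 m³ ÷ (0.00378541 m³/gal) = 19017.4 gal

1.90×10⁴ gal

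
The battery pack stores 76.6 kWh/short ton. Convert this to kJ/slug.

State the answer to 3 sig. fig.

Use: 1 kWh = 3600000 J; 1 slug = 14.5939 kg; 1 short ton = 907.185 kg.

4440 kJ/slug

76.6 kWh/short ton × 3600000 J/kWh ÷ 907.185 kg/short ton = 303973 J/kg
303973 J/kg ÷ 1000 J/kJ × 14.5939 kg/slug = 4436.15 kJ/slug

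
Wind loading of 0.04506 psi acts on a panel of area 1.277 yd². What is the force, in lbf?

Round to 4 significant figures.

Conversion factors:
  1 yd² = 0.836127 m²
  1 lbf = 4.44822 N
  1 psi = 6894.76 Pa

0.04506 psi × 6894.76 = 310.678 Pa
1.277 yd² × 0.836127 = 1.06773 m²
F = P × A = 310.678 Pa × 1.06773 m² = 331.72 N
331.72 N ÷ (4.44822 N/lbf) = 74.5736 lbf

74.57 lbf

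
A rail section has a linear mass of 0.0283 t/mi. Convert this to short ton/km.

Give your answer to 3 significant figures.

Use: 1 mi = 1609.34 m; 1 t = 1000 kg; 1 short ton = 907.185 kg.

0.0283 t/mi × 1000 kg/t ÷ 1609.34 m/mi = 0.0175848 kg/m
0.0175848 kg/m ÷ 907.185 kg/short ton × 1000 m/km = 0.0193839 short ton/km

0.0194 short ton/km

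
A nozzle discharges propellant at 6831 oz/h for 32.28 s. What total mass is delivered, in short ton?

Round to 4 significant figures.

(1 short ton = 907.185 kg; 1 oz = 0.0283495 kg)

6831 oz/h → 0.0537932 kg/s
m = ṁ × t = 0.0537932 × 32.28 = 1.73644 kg
In short ton: 1.73644 / 907.185 = 0.0019141 short ton

0.001914 short ton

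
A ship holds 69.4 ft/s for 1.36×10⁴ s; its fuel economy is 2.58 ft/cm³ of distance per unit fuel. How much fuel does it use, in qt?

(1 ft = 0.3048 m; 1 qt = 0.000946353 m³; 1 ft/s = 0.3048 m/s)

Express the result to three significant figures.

69.4 ft/s → 21.1531 m/s
d = v × t = 21.1531 × 13600 = 287682 m
2.58 ft/cm³ → 786384 m/m³
V = d / (distance per unit fuel) = 287682 / 786384 = 0.365829 m³
In qt: 0.365829 / 0.000946353 = 386.567 qt

387 qt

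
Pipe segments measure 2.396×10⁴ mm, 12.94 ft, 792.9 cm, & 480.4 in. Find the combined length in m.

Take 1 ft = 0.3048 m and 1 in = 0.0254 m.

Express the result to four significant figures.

48.04 m

2.396×10⁴ mm × 0.001 = 23.96 m
12.94 ft × 0.3048 = 3.94411 m
792.9 cm × 0.01 = 7.929 m
480.4 in × 0.0254 = 12.2022 m
Total: 23.96 + 3.94411 + 7.929 + 12.2022 = 48.0353 m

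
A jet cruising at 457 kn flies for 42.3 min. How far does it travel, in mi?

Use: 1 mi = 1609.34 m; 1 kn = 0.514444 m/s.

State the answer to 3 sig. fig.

371 mi

457 kn × 0.514444 = 235.101 m/s
42.3 min × 60 = 2538 s
d = v × t = 235.101 m/s × 2538 s = 596686 m
596686 m ÷ (1609.34 m/mi) = 370.764 mi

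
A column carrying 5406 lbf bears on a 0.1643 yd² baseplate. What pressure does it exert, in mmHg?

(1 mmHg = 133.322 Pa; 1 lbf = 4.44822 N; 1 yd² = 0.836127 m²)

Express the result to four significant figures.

1313 mmHg

5406 lbf × 4.44822 = 24047.1 N
0.1643 yd² × 0.836127 = 0.137376 m²
P = F / A = 24047.1 N / 0.137376 m² = 175046 Pa
175046 Pa ÷ (133.322 Pa/mmHg) = 1312.96 mmHg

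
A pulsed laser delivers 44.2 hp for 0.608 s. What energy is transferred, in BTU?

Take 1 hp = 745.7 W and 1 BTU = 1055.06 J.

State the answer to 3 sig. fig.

44.2 hp × 745.7 = 32959.9 W
E = P × t = 32959.9 W × 0.608 s = 20039.6 J
20039.6 J ÷ (1055.06 J/BTU) = 18.9938 BTU

19.0 BTU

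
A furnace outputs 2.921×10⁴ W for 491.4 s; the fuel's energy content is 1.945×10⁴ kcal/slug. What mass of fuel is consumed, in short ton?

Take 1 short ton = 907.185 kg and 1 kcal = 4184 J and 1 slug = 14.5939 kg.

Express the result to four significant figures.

0.002837 short ton

E = P × t = 29210 × 491.4 = 1.43538×10⁷ J
1.945×10⁴ kcal/slug → 5.57622×10⁶ J/kg
m = E / e_s = 1.43538×10⁷ / 5.57622×10⁶ = 2.57411 kg
In short ton: 2.57411 / 907.185 = 0.00283747 short ton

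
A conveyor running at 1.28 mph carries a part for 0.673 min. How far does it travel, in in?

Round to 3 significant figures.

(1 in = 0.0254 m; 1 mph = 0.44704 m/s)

910 in

1.28 mph × 0.44704 → 0.572211 m/s
0.673 min × 60 → 40.38 s
d = v × t = 0.572211 m/s × 40.38 s = 23.1059 m
23.1059 m ÷ (0.0254 m/in) = 909.681 in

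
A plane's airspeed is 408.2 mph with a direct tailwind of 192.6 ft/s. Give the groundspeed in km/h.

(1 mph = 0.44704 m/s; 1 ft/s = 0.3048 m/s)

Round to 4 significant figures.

868.3 km/h

408.2 mph × 0.44704 = 182.482 m/s
192.6 ft/s × 0.3048 = 58.7045 m/s
Sum: 182.482 + 58.7045 = 241.186 m/s
In km/h: 241.186 / (1/3.6) = 868.27 km/h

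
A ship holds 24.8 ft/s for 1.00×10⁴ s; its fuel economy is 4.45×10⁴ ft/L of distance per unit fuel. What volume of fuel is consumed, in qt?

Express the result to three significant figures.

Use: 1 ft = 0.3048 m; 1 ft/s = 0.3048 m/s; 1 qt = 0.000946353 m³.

5.89 qt

24.8 ft/s → 7.55904 m/s
d = v × t = 7.55904 × 10000 = 75590.4 m
4.45×10⁴ ft/L → 1.35636×10⁷ m/m³
V = d / (distance per unit fuel) = 75590.4 / 1.35636×10⁷ = 0.00557303 m³
In qt: 0.00557303 / 0.000946353 = 5.88895 qt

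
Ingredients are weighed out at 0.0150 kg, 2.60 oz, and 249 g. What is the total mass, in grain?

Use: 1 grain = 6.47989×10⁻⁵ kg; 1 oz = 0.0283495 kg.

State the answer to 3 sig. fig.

5210 grain

0.0150 kg (already kg)
2.60 oz × 0.0283495 → 0.0737087 kg
249 g × 0.001 → 0.249 kg
Sum: 0.015 + 0.0737087 + 0.249 = 0.337709 kg
In grain: 0.337709 / 6.47989×10⁻⁵ = 5211.65 grain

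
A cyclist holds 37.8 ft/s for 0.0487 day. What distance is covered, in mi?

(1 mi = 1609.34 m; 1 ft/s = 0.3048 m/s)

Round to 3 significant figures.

30.1 mi

37.8 ft/s × 0.3048 = 11.5214 m/s
0.0487 day × 86400 = 4207.68 s
d = v × t = 11.5214 m/s × 4207.68 s = 48478.4 m
48478.4 m ÷ (1609.34 m/mi) = 30.1232 mi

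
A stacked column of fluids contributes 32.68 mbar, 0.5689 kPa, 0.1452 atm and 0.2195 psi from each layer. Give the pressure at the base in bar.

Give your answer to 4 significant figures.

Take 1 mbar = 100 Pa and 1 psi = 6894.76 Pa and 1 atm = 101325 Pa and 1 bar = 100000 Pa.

0.2006 bar

32.68 mbar × 100 = 3268 Pa
0.5689 kPa × 1000 = 568.9 Pa
0.1452 atm × 101325 = 14712.4 Pa
0.2195 psi × 6894.76 = 1513.4 Pa
Total: 3268 + 568.9 + 14712.4 + 1513.4 = 20062.7 Pa
In bar: 20062.7 / 100000 = 0.200627 bar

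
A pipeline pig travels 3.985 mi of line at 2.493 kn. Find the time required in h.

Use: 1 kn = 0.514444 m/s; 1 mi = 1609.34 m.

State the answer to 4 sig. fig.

1.389 h

3.985 mi × 1609.34 = 6413.22 m
2.493 kn × 0.514444 = 1.28251 m/s
t = d / v = 6413.22 m / 1.28251 m/s = 5000.52 s
5000.52 s ÷ (3600 s/h) = 1.38903 h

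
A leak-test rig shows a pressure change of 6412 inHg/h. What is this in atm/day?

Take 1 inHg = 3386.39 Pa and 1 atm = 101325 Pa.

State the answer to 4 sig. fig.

6412 inHg/h × 3386.39 Pa/inHg ÷ 3600 s/h = 6031.54 Pa/s
6031.54 Pa/s ÷ 101325 Pa/atm × 86400 s/day = 5143.1 atm/day

5143 atm/day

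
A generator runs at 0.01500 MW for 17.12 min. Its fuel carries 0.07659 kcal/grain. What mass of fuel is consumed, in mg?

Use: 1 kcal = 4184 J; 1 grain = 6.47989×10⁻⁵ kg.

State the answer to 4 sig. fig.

0.01500 MW → 15000 W
17.12 min → 1027.2 s
E = P × t = 15000 × 1027.2 = 1.5408×10⁷ J
0.07659 kcal/grain → 4.94534×10⁶ J/kg
m = E / e_s = 1.5408×10⁷ / 4.94534×10⁶ = 3.11566 kg
In mg: 3.11566 / 10⁻⁶ = 3.11566×10⁶ mg

3.116×10⁶ mg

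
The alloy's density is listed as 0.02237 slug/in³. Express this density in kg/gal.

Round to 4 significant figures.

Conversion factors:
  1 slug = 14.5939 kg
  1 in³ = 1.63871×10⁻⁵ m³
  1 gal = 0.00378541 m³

75.41 kg/gal

0.02237 slug/in³ × 14.5939 kg/slug ÷ 1.63871×10⁻⁵ m³/in³ = 19922.1 kg/m³
19922.1 kg/m³ × 0.00378541 m³/gal = 75.4133 kg/gal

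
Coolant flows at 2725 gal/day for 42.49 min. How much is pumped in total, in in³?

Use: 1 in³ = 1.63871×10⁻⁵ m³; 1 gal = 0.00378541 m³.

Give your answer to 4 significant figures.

2725 gal/day → 1.19389×10⁻⁴ m³/s
42.49 min → 2549.4 s
V = Q × t = 1.19389×10⁻⁴ × 2549.4 = 0.30437 m³
In in³: 0.30437 / 1.63871×10⁻⁵ = 18573.8 in³

1.857×10⁴ in³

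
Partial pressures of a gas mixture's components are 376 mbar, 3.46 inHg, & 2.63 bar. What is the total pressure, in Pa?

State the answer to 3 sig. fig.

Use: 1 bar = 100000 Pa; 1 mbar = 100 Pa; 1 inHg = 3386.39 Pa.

3.12×10⁵ Pa

376 mbar × 100 → 37600 Pa
3.46 inHg × 3386.39 → 11716.9 Pa
2.63 bar × 100000 → 263000 Pa
Sum: 37600 + 11716.9 + 263000 = 312317 Pa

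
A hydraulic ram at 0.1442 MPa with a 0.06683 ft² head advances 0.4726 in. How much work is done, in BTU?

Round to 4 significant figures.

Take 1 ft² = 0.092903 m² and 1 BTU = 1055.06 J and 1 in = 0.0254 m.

0.01019 BTU

0.1442 MPa → 144200 Pa
0.06683 ft² → 0.00620871 m²
F = P × A = 144200 × 0.00620871 = 895.296 N
0.4726 in → 0.012004 m
W = F × d = 895.296 × 0.012004 = 10.7471 J
In BTU: 10.7471 / 1055.06 = 0.0101862 BTU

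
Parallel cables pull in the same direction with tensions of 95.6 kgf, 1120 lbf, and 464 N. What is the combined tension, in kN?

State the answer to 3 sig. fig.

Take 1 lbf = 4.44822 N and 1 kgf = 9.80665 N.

95.6 kgf × 9.80665 = 937.516 N
1120 lbf × 4.44822 = 4982.01 N
464 N (already N)
Total: 937.516 + 4982.01 + 464 = 6383.53 N
In kN: 6383.53 / 1000 = 6.38353 kN

6.38 kN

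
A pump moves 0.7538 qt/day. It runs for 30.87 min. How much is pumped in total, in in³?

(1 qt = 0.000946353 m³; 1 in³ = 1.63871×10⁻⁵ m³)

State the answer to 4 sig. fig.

0.7538 qt/day → 8.25649×10⁻⁹ m³/s
30.87 min → 1852.2 s
V = Q × t = 8.25649×10⁻⁹ × 1852.2 = 1.52927×10⁻⁵ m³
In in³: 1.52927×10⁻⁵ / 1.63871×10⁻⁵ = 0.933216 in³

0.9332 in³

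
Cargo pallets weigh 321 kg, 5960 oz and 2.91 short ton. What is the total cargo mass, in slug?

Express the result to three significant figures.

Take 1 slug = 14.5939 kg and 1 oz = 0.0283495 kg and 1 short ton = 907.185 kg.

214 slug

321 kg (already kg)
5960 oz × 0.0283495 → 168.963 kg
2.91 short ton × 907.185 → 2639.91 kg
Sum: 321 + 168.963 + 2639.91 = 3129.87 kg
In slug: 3129.87 / 14.5939 = 214.464 slug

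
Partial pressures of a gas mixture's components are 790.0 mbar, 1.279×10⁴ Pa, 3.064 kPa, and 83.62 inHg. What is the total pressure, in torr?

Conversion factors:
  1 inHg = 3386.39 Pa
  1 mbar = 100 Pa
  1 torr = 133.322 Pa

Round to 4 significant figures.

790.0 mbar × 100 → 79000 Pa
1.279×10⁴ Pa (already Pa)
3.064 kPa × 1000 → 3064 Pa
83.62 inHg × 3386.39 → 283170 Pa
Total: 79000 + 12790 + 3064 + 283170 = 378024 Pa
In torr: 378024 / 133.322 = 2835.42 torr

2835 torr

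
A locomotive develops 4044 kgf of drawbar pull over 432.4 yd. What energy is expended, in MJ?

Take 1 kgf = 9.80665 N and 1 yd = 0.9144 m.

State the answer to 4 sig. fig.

4044 kgf × 9.80665 → 39658.1 N
432.4 yd × 0.9144 → 395.387 m
W = F × d = 39658.1 N × 395.387 m = 1.56803×10⁷ J
1.56803×10⁷ J ÷ (1000000 J/MJ) = 15.6803 MJ

15.68 MJ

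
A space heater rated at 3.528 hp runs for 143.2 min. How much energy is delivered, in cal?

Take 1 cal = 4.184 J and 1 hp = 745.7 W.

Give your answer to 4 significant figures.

3.528 hp × 745.7 = 2630.83 W
143.2 min × 60 = 8592 s
E = P × t = 2630.83 W × 8592 s = 2.26041×10⁷ J
2.26041×10⁷ J ÷ (4.184 J/cal) = 5.40251×10⁶ cal

5.403×10⁶ cal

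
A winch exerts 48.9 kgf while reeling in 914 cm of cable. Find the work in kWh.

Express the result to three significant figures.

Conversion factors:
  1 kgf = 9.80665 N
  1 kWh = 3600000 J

0.00122 kWh

48.9 kgf × 9.80665 = 479.545 N
914 cm × 0.01 = 9.14 m
W = F × d = 479.545 N × 9.14 m = 4383.04 J
4383.04 J ÷ (3600000 J/kWh) = 0.00121751 kWh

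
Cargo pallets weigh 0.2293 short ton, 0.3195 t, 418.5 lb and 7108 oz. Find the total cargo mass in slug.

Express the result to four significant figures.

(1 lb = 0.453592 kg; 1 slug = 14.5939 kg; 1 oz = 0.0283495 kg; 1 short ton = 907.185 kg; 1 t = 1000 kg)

0.2293 short ton × 907.185 = 208.018 kg
0.3195 t × 1000 = 319.5 kg
418.5 lb × 0.453592 = 189.828 kg
7108 oz × 0.0283495 = 201.508 kg
Total: 208.018 + 319.5 + 189.828 + 201.508 = 918.854 kg
In slug: 918.854 / 14.5939 = 62.9615 slug

62.96 slug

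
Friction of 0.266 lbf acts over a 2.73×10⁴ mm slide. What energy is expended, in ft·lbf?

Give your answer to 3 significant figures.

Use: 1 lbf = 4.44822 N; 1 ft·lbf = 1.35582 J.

0.266 lbf × 4.44822 = 1.18323 N
2.73×10⁴ mm × 0.001 = 27.3 m
W = F × d = 1.18323 N × 27.3 m = 32.3022 J
32.3022 J ÷ (1.35582 J/ft·lbf) = 23.8248 ft·lbf

23.8 ft·lbf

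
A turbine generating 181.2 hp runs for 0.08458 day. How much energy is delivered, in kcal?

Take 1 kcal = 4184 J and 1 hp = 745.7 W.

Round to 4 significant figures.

2.360×10⁵ kcal

181.2 hp × 745.7 = 135121 W
0.08458 day × 86400 = 7307.71 s
E = P × t = 135121 W × 7307.71 s = 9.87425×10⁸ J
9.87425×10⁸ J ÷ (4184 J/kcal) = 236000 kcal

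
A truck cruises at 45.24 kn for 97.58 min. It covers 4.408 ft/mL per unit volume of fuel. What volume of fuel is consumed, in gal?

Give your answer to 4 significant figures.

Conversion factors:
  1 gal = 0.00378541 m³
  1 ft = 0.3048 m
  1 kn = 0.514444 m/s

45.24 kn → 23.2734 m/s
97.58 min → 5854.8 s
d = v × t = 23.2734 × 5854.8 = 136261 m
4.408 ft/mL → 1.34356×10⁶ m/m³
V = d / (distance per unit fuel) = 136261 / 1.34356×10⁶ = 0.101418 m³
In gal: 0.101418 / 0.00378541 = 26.7918 gal

26.79 gal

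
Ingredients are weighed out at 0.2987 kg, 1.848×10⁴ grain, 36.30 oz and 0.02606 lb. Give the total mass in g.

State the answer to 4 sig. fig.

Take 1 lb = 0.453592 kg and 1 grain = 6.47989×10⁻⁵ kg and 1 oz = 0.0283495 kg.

0.2987 kg (already kg)
1.848×10⁴ grain × 6.47989×10⁻⁵ → 1.19748 kg
36.30 oz × 0.0283495 → 1.02909 kg
0.02606 lb × 0.453592 → 0.0118206 kg
Combined: 0.2987 + 1.19748 + 1.02909 + 0.0118206 = 2.53709 kg
In g: 2.53709 / 0.001 = 2537.09 g

2537 g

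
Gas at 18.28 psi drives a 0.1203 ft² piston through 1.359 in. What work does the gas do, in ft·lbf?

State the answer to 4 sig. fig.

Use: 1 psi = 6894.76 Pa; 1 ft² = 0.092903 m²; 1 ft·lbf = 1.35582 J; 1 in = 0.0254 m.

18.28 psi → 126036 Pa
0.1203 ft² → 0.0111762 m²
F = P × A = 126036 × 0.0111762 = 1408.6 N
1.359 in → 0.0345186 m
W = F × d = 1408.6 × 0.0345186 = 48.6229 J
In ft·lbf: 48.6229 / 1.35582 = 35.8624 ft·lbf

35.86 ft·lbf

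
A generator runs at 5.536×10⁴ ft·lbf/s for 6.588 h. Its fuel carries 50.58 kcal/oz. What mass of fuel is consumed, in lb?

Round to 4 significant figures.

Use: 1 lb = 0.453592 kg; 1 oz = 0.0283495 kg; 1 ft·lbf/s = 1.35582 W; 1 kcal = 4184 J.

525.7 lb

5.536×10⁴ ft·lbf/s → 75058.2 W
6.588 h → 23716.8 s
E = P × t = 75058.2 × 23716.8 = 1.78014×10⁹ J
50.58 kcal/oz → 7.46492×10⁶ J/kg
m = E / e_s = 1.78014×10⁹ / 7.46492×10⁶ = 238.467 kg
In lb: 238.467 / 0.453592 = 525.73 lb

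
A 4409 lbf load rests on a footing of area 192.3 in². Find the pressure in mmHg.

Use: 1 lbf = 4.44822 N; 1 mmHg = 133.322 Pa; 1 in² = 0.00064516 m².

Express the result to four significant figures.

4409 lbf × 4.44822 = 19612.2 N
192.3 in² × 0.00064516 = 0.124064 m²
P = F / A = 19612.2 N / 0.124064 m² = 158081 Pa
158081 Pa ÷ (133.322 Pa/mmHg) = 1185.71 mmHg

1186 mmHg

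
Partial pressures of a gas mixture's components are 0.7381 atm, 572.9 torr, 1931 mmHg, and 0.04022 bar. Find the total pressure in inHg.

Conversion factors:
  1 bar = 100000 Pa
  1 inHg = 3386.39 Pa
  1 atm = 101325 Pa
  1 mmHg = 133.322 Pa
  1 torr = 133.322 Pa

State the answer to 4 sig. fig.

0.7381 atm × 101325 → 74788 Pa
572.9 torr × 133.322 → 76380.2 Pa
1931 mmHg × 133.322 → 257445 Pa
0.04022 bar × 100000 → 4022 Pa
Total: 74788 + 76380.2 + 257445 + 4022 = 412635 Pa
In inHg: 412635 / 3386.39 = 121.851 inHg

121.9 inHg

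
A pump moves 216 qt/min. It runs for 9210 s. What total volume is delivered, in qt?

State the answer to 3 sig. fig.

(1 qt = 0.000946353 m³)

3.32×10⁴ qt

216 qt/min → 0.00340687 m³/s
V = Q × t = 0.00340687 × 9210 = 31.3773 m³
In qt: 31.3773 / 0.000946353 = 33156 qt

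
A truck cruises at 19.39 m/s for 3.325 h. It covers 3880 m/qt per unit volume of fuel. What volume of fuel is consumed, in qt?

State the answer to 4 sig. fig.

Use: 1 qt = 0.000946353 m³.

3.325 h → 11970 s
d = v × t = 19.39 × 11970 = 232098 m
3880 m/qt → 4.09995×10⁶ m/m³
V = d / (distance per unit fuel) = 232098 / 4.09995×10⁶ = 0.05661 m³
In qt: 0.05661 / 0.000946353 = 59.8191 qt

59.82 qt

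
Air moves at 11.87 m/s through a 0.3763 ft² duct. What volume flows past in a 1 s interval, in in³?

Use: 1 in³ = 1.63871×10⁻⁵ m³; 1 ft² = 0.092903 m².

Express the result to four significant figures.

0.3763 ft² × 0.092903 → 0.0349594 m²
V = v × A × t = 11.87 m/s × 0.0349594 m² × 1 s = 0.414968 m³
0.414968 m³ ÷ (1.63871×10⁻⁵ m³/in³) = 25322.8 in³

2.532×10⁴ in³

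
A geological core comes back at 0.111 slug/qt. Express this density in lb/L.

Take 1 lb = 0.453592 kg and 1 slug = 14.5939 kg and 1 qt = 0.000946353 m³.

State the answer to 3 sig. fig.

3.77 lb/L

0.111 slug/qt × 14.5939 kg/slug ÷ 0.000946353 m³/qt = 1711.75 kg/m³
1711.75 kg/m³ ÷ 0.453592 kg/lb × 0.001 m³/L = 3.77377 lb/L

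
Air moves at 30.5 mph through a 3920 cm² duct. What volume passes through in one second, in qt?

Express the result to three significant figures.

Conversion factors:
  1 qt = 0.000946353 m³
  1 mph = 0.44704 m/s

5650 qt

30.5 mph × 0.44704 = 13.6347 m/s
3920 cm² × 0.0001 = 0.392 m²
V = v × A × t = 13.6347 m/s × 0.392 m² × 1 s = 5.3448 m³
5.3448 m³ ÷ (0.000946353 m³/qt) = 5647.79 qt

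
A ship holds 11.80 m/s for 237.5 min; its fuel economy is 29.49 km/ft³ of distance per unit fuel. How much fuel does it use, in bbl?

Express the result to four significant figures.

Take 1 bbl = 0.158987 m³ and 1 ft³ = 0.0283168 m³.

1.016 bbl

237.5 min → 14250 s
d = v × t = 11.8 × 14250 = 168150 m
29.49 km/ft³ → 1.04143×10⁶ m/m³
V = d / (distance per unit fuel) = 168150 / 1.04143×10⁶ = 0.161461 m³
In bbl: 0.161461 / 0.158987 = 1.01556 bbl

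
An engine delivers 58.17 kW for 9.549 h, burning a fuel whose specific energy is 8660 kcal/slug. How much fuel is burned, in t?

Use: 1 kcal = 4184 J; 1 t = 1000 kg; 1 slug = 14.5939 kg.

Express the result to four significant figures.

0.8054 t

58.17 kW → 58170 W
9.549 h → 34376.4 s
E = P × t = 58170 × 34376.4 = 1.99968×10⁹ J
8660 kcal/slug → 2.48278×10⁶ J/kg
m = E / e_s = 1.99968×10⁹ / 2.48278×10⁶ = 805.42 kg
In t: 805.42 / 1000 = 0.80542 t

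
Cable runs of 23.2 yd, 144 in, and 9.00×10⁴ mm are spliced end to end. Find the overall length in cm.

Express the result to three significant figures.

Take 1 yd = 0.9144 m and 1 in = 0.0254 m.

1.15×10⁴ cm

23.2 yd × 0.9144 = 21.2141 m
144 in × 0.0254 = 3.6576 m
9.00×10⁴ mm × 0.001 = 90 m
Total: 21.2141 + 3.6576 + 90 = 114.872 m
In cm: 114.872 / 0.01 = 11487.2 cm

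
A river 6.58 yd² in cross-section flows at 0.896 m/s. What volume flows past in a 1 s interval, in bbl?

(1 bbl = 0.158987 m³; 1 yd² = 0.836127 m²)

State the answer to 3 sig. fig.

6.58 yd² × 0.836127 → 5.50172 m²
V = v × A × t = 0.896 m/s × 5.50172 m² × 1 s = 4.92954 m³
4.92954 m³ ÷ (0.158987 m³/bbl) = 31.0059 bbl

31.0 bbl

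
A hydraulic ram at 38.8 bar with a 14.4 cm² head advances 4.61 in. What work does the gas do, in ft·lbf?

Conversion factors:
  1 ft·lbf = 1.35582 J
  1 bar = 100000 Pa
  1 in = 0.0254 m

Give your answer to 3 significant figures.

483 ft·lbf

38.8 bar → 3.88×10⁶ Pa
14.4 cm² → 0.00144 m²
F = P × A = 3.88×10⁶ × 0.00144 = 5587.2 N
4.61 in → 0.117094 m
W = F × d = 5587.2 × 0.117094 = 654.228 J
In ft·lbf: 654.228 / 1.35582 = 482.533 ft·lbf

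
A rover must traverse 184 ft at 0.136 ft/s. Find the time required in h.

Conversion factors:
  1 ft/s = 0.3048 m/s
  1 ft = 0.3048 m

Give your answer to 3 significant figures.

0.376 h

184 ft × 0.3048 → 56.0832 m
0.136 ft/s × 0.3048 → 0.0414528 m/s
t = d / v = 56.0832 m / 0.0414528 m/s = 1352.94 s
1352.94 s ÷ (3600 s/h) = 0.375817 h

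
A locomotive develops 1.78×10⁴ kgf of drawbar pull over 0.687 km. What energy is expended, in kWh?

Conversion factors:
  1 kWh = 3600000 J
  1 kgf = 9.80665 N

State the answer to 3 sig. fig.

1.78×10⁴ kgf × 9.80665 → 174558 N
0.687 km × 1000 → 687 m
W = F × d = 174558 N × 687 m = 1.19921×10⁸ J
1.19921×10⁸ J ÷ (3600000 J/kWh) = 33.3114 kWh

33.3 kWh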